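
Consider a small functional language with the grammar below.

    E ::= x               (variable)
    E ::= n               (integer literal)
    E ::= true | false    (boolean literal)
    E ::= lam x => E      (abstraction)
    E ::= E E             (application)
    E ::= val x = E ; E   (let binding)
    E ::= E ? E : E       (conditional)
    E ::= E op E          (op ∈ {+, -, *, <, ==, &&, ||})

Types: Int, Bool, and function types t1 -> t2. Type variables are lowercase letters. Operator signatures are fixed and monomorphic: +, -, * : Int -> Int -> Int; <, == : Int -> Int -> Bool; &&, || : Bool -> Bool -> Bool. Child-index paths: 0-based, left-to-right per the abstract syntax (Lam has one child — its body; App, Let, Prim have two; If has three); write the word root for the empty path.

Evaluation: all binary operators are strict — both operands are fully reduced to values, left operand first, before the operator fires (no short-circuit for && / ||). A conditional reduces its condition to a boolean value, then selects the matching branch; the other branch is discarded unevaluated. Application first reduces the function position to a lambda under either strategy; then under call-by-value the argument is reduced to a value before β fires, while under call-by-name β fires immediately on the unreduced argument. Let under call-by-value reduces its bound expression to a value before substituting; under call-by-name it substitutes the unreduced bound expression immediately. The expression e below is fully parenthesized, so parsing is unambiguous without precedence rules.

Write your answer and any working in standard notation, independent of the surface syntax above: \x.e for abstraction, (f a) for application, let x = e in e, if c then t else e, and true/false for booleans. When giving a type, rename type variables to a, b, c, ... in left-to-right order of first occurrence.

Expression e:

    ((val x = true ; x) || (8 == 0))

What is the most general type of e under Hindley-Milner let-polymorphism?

Answer: Bool

Working:
let x : Bool
x : Bool
  unify Bool ~ Bool
  unify Int ~ Int
  unify Int ~ Int
  unify Bool ~ Bool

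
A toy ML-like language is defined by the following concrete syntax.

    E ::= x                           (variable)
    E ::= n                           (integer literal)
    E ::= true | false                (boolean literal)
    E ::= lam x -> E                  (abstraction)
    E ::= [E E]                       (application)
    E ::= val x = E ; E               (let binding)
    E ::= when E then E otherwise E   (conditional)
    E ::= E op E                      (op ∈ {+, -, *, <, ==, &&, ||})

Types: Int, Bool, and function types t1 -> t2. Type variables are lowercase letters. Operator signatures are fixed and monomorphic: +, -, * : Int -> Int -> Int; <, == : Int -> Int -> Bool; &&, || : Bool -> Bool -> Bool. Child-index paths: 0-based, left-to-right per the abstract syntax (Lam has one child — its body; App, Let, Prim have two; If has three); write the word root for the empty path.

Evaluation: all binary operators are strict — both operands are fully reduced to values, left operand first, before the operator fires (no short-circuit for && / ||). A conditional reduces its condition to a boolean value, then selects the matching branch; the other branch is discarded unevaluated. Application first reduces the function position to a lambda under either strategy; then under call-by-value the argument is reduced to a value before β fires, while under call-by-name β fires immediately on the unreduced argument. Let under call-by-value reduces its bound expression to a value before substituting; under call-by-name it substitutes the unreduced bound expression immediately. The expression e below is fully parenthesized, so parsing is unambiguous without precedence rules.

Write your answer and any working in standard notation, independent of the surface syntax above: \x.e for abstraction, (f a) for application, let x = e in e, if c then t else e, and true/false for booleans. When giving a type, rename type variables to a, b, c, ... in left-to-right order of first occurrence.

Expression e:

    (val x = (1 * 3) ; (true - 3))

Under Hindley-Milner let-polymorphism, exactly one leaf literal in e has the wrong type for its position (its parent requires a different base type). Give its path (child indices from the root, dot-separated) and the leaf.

Answer: 1.0 : true

Trace:
  unify Int ~ Int
  unify Int ~ Int
let x : Int
  unify Bool ~ Int
  FAIL: mismatch Bool ~ Int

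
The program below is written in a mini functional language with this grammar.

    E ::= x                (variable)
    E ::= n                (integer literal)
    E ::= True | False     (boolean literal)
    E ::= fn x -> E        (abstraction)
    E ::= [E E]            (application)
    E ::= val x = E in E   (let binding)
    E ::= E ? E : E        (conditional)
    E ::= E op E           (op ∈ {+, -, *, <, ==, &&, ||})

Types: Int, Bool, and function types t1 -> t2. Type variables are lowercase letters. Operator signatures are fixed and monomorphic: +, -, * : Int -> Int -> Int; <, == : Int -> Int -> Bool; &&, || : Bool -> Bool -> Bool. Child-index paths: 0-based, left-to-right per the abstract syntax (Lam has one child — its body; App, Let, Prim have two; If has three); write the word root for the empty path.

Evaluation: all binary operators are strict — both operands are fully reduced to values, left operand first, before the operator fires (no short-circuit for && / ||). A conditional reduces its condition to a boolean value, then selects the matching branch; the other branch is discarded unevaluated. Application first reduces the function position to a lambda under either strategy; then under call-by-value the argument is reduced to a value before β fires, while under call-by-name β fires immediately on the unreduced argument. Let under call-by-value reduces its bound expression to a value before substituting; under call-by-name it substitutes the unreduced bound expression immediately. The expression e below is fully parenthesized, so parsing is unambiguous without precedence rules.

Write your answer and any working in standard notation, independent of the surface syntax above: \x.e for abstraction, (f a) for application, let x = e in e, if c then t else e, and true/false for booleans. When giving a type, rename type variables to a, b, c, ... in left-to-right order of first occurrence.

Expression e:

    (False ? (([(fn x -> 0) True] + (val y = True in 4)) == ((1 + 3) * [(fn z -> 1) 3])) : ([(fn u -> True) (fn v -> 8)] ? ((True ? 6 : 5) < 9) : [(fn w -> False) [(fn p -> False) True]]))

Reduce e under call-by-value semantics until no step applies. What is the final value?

Answer: true

Working:
step 0: (if false then ((((\x.0) true) + (let y = true in 4)) == ((1 + 3) * ((\z.1) 3))) else (if ((\u.true) (\v.8)) then ((if true then 6 else 5) < 9) else ((\w.false) ((\p.false) true))))
step 1: [if@root] (if ((\u.true) (\v.8)) then ((if true then 6 else 5) < 9) else ((\w.false) ((\p.false) true)))
step 2: [beta@0] (if true then ((if true then 6 else 5) < 9) else ((\w.false) ((\p.false) true)))
step 3: [if@root] ((if true then 6 else 5) < 9)
step 4: [if@0] (6 < 9)
step 5: [delta@root] true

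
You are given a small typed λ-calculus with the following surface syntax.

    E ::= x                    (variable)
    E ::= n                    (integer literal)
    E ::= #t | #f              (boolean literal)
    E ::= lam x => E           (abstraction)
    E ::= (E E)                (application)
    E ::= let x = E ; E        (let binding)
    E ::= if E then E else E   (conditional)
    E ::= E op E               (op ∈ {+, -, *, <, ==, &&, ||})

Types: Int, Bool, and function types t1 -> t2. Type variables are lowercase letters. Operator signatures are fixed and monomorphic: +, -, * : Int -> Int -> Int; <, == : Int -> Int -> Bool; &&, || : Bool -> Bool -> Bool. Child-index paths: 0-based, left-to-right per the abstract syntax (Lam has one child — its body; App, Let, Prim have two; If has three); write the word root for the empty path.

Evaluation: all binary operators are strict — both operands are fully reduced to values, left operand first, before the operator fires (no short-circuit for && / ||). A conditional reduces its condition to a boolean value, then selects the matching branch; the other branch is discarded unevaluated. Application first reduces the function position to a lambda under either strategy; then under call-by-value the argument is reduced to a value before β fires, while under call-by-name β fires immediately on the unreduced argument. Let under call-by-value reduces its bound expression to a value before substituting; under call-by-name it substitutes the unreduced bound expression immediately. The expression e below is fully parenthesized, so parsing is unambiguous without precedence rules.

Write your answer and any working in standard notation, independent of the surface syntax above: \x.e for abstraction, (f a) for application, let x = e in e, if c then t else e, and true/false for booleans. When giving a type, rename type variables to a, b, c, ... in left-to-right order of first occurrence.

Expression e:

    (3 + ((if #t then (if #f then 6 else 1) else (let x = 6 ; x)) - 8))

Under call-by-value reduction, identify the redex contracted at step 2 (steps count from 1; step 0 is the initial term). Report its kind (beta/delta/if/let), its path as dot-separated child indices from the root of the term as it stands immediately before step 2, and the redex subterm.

Answer: if at 1.0 : (if false then 6 else 1)

Derivation:
step 0: (3 + ((if true then (if false then 6 else 1) else (let x = 6 in x)) - 8))
step 1: [if@1.0] (3 + ((if false then 6 else 1) - 8))
step 2: [if@1.0] (3 + (1 - 8))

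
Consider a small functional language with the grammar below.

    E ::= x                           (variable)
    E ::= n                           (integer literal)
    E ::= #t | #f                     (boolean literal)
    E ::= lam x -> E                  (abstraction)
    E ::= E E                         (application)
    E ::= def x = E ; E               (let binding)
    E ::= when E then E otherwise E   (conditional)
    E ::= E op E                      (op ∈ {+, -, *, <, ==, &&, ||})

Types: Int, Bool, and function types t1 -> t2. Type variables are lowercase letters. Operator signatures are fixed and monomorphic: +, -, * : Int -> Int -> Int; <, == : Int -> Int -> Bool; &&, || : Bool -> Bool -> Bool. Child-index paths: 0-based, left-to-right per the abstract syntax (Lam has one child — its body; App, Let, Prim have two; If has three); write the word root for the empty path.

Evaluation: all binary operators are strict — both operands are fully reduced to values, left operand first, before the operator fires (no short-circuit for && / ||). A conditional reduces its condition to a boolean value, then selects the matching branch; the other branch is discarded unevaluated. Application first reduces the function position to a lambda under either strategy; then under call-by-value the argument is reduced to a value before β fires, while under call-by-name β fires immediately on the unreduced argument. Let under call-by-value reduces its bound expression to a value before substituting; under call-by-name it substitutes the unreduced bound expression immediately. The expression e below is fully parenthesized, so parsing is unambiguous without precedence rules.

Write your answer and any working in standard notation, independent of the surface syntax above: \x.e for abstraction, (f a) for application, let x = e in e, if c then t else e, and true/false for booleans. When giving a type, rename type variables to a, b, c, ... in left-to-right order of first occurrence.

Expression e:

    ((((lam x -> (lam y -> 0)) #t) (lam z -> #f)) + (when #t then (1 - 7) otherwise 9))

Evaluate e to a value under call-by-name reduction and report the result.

Answer: -6

Derivation:
step 0: ((((\x.(\y.0)) true) (\z.false)) + (if true then (1 - 7) else 9))
step 1: [beta@0.0] (((\y.0) (\z.false)) + (if true then (1 - 7) else 9))
step 2: [beta@0] (0 + (if true then (1 - 7) else 9))
step 3: [if@1] (0 + (1 - 7))
step 4: [delta@1] (0 + -6)
step 5: [delta@root] -6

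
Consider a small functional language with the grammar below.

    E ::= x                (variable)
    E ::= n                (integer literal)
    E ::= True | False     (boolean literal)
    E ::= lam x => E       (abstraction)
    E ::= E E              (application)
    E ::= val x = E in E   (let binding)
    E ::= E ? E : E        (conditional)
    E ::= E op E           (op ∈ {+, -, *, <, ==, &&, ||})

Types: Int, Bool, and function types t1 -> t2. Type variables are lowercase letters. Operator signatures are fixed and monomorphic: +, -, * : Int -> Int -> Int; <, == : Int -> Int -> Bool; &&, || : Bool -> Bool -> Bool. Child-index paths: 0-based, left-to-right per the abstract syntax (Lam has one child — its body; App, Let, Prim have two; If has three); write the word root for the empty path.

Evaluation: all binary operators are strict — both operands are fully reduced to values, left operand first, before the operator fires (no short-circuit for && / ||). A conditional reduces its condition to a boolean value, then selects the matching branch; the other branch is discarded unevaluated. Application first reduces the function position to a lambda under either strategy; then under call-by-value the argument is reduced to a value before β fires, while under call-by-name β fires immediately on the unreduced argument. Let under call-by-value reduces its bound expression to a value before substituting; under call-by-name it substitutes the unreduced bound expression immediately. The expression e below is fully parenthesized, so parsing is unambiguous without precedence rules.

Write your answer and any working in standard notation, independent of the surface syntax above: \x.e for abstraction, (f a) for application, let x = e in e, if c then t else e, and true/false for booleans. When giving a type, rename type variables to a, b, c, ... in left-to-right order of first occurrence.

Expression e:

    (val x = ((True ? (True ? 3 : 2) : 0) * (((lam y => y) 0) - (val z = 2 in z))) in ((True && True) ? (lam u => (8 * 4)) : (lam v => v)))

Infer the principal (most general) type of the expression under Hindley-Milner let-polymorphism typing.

Trace:
  unify Bool ~ Bool
  unify Bool ~ Bool
  unify Int ~ Int
  unify Int ~ Int
  unify Int ~ Int
y : a
\y._ : a -> a
  unify a -> a ~ Int -> b
  unify a ~ Int
  unify Int ~ b
_ _ : Int
  unify Int ~ Int
let z : Int
z : Int
  unify Int ~ Int
  unify Int ~ Int
let x : Int
  unify Bool ~ Bool
  unify Bool ~ Bool
  unify Bool ~ Bool
  unify Int ~ Int
  unify Int ~ Int
\u._ : c -> Int
v : d
\v._ : d -> d
  unify c -> Int ~ d -> d
  unify c ~ d
  unify Int ~ d

Answer: Int -> Int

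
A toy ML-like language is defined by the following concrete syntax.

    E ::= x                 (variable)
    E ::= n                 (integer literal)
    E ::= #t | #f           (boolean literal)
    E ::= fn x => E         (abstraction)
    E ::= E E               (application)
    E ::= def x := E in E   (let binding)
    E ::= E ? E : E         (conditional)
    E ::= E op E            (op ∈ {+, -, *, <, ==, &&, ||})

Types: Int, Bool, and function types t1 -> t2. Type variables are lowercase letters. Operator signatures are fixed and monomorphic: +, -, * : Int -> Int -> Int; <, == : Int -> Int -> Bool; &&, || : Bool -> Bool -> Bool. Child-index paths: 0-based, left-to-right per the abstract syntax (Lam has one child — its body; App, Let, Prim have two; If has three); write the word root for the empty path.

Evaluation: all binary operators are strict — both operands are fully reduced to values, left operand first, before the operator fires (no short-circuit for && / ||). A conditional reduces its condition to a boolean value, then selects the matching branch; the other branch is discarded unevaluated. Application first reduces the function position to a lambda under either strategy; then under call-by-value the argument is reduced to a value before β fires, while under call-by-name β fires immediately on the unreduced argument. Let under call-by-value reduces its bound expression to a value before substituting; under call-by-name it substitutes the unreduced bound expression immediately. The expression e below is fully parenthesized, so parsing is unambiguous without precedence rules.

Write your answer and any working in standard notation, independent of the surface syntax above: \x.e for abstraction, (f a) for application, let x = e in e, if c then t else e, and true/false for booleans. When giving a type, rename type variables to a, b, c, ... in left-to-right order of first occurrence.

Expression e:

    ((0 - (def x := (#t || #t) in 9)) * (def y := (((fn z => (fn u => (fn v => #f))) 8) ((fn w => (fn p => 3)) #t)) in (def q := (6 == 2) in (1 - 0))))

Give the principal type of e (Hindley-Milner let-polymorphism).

Working:
  unify Int ~ Int
  unify Bool ~ Bool
  unify Bool ~ Bool
let x : Bool
  unify Int ~ Int
  unify Int ~ Int
\v._ : c -> Bool
\u._ : b -> c -> Bool
\z._ : a -> b -> c -> Bool
  unify a -> b -> c -> Bool ~ Int -> d
  unify a ~ Int
  unify b -> c -> Bool ~ d
_ _ : b -> c -> Bool
\p._ : f -> Int
\w._ : e -> f -> Int
  unify e -> f -> Int ~ Bool -> g
  unify e ~ Bool
  unify f -> Int ~ g
_ _ : f -> Int
  unify b -> c -> Bool ~ (f -> Int) -> h
  unify b ~ f -> Int
  unify c -> Bool ~ h
_ _ : c -> Bool
let y : forall. c -> Bool
  unify Int ~ Int
  unify Int ~ Int
let q : Bool
  unify Int ~ Int
  unify Int ~ Int
  unify Int ~ Int

Answer: Int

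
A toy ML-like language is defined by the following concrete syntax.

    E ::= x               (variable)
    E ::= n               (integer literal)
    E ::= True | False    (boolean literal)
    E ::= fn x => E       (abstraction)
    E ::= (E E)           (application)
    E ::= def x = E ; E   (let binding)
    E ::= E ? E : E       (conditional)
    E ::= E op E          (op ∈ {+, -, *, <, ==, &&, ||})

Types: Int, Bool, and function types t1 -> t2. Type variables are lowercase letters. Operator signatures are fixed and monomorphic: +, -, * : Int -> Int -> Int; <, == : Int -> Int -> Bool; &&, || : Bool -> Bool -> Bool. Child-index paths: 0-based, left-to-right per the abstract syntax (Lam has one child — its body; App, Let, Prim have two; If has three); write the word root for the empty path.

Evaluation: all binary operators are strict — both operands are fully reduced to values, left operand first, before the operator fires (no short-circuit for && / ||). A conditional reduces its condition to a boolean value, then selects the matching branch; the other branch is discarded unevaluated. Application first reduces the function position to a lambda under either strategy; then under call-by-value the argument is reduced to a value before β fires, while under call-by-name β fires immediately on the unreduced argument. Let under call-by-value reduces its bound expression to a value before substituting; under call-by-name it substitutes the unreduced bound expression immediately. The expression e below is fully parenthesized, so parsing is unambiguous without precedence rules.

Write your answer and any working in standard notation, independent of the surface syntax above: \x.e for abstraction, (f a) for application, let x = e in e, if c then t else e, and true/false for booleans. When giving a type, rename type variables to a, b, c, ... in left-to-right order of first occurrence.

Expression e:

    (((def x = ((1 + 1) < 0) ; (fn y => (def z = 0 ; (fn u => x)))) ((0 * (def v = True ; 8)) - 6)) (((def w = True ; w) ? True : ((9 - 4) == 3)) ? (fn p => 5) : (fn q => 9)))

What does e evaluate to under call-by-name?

Answer: false

Derivation:
step 0: (((let x = ((1 + 1) < 0) in (\y.(let z = 0 in (\u.x)))) ((0 * (let v = true in 8)) - 6)) (if (if (let w = true in w) then true else ((9 - 4) == 3)) then (\p.5) else (\q.9)))
step 1: [let@0.0] (((\y.(let z = 0 in (\u.((1 + 1) < 0)))) ((0 * (let v = true in 8)) - 6)) (if (if (let w = true in w) then true else ((9 - 4) == 3)) then (\p.5) else (\q.9)))
step 2: [beta@0] ((let z = 0 in (\u.((1 + 1) < 0))) (if (if (let w = true in w) then true else ((9 - 4) == 3)) then (\p.5) else (\q.9)))
step 3: [let@0] ((\u.((1 + 1) < 0)) (if (if (let w = true in w) then true else ((9 - 4) == 3)) then (\p.5) else (\q.9)))
step 4: [beta@root] ((1 + 1) < 0)
step 5: [delta@0] (2 < 0)
step 6: [delta@root] false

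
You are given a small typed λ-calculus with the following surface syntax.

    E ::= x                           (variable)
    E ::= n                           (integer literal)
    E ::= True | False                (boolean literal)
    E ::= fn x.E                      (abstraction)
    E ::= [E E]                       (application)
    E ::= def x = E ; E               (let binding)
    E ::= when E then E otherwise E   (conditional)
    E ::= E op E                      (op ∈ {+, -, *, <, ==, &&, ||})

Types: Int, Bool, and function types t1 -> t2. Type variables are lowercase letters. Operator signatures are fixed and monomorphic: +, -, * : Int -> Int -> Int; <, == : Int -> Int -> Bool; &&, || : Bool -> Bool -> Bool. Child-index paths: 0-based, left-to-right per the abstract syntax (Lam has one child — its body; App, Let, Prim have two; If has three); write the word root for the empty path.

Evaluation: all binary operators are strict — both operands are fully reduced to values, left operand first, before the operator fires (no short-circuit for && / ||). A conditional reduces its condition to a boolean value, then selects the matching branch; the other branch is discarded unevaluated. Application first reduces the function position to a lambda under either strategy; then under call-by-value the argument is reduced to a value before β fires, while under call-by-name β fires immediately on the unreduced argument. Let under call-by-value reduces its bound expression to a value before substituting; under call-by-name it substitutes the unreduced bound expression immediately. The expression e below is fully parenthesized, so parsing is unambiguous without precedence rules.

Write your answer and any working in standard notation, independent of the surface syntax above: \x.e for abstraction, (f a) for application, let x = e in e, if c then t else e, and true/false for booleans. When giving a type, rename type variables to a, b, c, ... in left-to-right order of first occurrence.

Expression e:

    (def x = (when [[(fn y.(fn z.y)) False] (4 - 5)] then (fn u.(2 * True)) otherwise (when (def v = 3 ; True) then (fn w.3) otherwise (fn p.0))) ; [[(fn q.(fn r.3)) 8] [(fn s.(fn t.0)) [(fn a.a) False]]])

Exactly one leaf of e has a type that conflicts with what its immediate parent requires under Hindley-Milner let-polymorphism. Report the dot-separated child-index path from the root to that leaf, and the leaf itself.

Answer: 0.1.0.1 : true

Trace:
y : a
\z._ : b -> a
\y._ : a -> b -> a
  unify a -> b -> a ~ Bool -> c
  unify a ~ Bool
  unify b -> Bool ~ c
_ _ : b -> Bool
  unify Int ~ Int
  unify Int ~ Int
  unify b -> Bool ~ Int -> d
  unify b ~ Int
  unify Bool ~ d
_ _ : Bool
  unify Bool ~ Bool
  unify Int ~ Int
  unify Bool ~ Int
  FAIL: mismatch Bool ~ Int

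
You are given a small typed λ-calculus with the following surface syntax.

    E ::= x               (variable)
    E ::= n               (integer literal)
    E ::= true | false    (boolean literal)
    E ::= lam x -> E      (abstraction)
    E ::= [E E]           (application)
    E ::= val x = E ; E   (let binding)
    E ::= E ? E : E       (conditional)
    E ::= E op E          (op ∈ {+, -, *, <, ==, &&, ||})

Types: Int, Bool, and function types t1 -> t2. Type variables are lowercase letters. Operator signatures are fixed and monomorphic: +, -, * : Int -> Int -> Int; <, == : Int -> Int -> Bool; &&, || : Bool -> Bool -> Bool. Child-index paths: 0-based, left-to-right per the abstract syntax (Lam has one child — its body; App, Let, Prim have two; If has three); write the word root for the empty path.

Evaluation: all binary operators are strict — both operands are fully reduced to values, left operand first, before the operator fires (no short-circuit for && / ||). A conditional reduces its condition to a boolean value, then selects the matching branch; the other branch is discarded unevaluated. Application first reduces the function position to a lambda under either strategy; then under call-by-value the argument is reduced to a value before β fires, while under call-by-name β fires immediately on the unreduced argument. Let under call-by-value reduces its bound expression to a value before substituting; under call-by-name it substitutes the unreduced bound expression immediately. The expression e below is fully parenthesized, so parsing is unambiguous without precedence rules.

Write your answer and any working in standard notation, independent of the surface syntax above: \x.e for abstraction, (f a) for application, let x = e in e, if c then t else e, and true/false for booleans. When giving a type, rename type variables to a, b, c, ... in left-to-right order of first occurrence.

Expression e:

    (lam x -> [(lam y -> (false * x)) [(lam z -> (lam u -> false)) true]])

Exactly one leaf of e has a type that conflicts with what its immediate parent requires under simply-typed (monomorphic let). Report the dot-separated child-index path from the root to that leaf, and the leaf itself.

Derivation:
  unify Bool ~ Int
  FAIL: mismatch Bool ~ Int

Answer: 0.0.0.0 : false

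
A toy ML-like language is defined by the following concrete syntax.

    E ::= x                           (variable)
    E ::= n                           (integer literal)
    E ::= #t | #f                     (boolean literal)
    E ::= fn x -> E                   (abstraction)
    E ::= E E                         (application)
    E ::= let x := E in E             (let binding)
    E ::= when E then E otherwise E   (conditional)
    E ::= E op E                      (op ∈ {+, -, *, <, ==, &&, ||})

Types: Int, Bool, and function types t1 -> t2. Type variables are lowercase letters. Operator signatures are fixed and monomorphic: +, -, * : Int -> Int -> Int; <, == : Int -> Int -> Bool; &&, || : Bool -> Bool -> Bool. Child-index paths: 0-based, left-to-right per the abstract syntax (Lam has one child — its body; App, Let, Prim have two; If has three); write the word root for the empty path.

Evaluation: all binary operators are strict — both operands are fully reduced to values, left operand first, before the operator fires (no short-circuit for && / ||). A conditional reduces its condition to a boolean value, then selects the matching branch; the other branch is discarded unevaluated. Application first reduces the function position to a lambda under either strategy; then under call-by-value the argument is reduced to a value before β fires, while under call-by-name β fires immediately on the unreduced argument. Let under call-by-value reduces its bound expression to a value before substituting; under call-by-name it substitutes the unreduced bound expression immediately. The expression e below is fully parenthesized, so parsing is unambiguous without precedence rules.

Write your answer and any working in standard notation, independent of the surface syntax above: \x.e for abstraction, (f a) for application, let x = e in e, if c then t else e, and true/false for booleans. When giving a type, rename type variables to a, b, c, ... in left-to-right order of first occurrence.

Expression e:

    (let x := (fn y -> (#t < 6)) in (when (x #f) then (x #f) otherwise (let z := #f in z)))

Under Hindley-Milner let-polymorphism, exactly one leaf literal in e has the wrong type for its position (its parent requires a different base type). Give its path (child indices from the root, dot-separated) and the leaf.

Answer: 0.0.0 : true

Derivation:
  unify Bool ~ Int
  FAIL: mismatch Bool ~ Int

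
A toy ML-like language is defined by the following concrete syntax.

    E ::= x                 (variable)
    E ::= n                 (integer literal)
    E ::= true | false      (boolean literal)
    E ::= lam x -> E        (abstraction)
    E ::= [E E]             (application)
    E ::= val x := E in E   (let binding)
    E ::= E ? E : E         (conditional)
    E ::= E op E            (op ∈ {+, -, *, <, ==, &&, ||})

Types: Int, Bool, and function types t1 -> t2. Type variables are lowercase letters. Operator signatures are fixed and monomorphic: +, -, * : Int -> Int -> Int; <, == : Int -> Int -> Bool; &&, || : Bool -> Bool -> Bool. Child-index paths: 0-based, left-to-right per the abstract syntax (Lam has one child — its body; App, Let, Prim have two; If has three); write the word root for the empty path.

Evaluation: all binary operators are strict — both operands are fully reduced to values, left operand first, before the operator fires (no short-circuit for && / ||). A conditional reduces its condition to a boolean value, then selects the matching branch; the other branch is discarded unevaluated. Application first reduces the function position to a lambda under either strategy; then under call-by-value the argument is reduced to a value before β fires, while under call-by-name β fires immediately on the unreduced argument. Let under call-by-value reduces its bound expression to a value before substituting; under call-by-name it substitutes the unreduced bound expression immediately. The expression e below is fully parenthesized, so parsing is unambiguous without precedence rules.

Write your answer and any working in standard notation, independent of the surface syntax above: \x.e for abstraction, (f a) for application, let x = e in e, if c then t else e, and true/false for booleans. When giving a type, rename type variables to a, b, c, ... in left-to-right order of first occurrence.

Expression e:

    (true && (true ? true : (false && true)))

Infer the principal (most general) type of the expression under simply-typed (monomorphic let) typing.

Derivation:
  unify Bool ~ Bool
  unify Bool ~ Bool
  unify Bool ~ Bool
  unify Bool ~ Bool
  unify Bool ~ Bool
  unify Bool ~ Bool

Answer: Bool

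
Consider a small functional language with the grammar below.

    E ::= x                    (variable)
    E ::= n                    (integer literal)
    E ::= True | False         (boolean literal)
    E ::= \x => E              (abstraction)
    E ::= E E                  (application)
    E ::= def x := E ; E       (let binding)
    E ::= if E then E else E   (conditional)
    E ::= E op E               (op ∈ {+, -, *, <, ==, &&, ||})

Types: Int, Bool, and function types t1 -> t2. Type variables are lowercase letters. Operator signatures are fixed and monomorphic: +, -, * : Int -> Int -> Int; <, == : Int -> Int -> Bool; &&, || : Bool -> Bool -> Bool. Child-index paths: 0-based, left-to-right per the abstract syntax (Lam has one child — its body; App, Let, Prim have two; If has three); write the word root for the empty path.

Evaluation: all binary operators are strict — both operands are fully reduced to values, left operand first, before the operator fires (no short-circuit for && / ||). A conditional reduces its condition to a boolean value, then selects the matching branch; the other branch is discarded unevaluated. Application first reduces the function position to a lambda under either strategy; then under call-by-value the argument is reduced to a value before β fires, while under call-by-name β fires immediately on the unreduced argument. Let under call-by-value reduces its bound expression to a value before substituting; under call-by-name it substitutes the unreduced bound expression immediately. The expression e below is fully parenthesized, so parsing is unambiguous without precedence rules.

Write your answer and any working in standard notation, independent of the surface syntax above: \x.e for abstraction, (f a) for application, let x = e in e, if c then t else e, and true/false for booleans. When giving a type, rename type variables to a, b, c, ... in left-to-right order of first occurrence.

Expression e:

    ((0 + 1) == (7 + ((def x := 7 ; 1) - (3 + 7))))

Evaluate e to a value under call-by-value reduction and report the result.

Answer: false

Trace:
step 0: ((0 + 1) == (7 + ((let x = 7 in 1) - (3 + 7))))
step 1: [delta@0] (1 == (7 + ((let x = 7 in 1) - (3 + 7))))
step 2: [let@1.1.0] (1 == (7 + (1 - (3 + 7))))
step 3: [delta@1.1.1] (1 == (7 + (1 - 10)))
step 4: [delta@1.1] (1 == (7 + -9))
step 5: [delta@1] (1 == -2)
step 6: [delta@root] false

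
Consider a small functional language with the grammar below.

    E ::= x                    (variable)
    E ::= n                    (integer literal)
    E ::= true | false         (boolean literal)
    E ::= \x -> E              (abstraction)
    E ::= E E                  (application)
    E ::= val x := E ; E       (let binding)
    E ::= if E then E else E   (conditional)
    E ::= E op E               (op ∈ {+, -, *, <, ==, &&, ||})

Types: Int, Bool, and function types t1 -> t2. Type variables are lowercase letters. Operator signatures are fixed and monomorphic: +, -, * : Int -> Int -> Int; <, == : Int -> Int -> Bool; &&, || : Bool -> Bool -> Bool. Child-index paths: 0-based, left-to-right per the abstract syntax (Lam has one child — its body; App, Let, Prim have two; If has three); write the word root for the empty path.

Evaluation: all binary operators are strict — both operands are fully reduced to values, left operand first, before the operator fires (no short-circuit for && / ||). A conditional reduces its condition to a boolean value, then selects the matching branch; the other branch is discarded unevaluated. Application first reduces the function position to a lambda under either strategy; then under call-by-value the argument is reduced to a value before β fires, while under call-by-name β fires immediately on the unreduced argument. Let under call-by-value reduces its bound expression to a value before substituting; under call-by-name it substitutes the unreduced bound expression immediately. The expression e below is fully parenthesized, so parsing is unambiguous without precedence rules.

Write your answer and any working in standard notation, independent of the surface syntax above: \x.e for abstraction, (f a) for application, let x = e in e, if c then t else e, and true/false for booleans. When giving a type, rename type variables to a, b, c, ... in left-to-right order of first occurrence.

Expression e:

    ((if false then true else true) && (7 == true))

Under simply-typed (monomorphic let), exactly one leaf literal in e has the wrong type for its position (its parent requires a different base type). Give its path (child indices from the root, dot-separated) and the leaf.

Answer: 1.1 : true

Working:
  unify Bool ~ Bool
  unify Bool ~ Bool
  unify Bool ~ Bool
  unify Int ~ Int
  unify Bool ~ Int
  FAIL: mismatch Bool ~ Int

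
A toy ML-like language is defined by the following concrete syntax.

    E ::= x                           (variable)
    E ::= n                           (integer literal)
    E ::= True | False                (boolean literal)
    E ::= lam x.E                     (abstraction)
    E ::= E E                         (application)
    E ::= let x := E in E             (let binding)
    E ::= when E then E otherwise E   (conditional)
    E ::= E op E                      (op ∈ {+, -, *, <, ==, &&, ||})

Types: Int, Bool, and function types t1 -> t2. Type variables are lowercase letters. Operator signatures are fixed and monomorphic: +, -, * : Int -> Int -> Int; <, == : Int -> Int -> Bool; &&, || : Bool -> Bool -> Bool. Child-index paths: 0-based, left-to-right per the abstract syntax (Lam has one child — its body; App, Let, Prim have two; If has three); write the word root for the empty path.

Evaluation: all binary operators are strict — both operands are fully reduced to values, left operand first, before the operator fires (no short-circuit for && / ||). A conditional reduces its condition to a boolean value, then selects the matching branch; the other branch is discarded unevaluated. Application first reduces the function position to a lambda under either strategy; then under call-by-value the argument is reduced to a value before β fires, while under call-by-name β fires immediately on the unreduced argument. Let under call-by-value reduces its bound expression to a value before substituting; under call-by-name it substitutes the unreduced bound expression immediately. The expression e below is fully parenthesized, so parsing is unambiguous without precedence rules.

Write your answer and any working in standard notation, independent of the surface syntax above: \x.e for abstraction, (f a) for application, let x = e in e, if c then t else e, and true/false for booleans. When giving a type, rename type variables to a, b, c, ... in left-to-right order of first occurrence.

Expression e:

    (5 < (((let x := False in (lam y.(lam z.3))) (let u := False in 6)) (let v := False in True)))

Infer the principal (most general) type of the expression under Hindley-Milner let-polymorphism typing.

Working:
  unify Int ~ Int
let x : Bool
\z._ : b -> Int
\y._ : a -> b -> Int
let u : Bool
  unify a -> b -> Int ~ Int -> c
  unify a ~ Int
  unify b -> Int ~ c
_ _ : b -> Int
let v : Bool
  unify b -> Int ~ Bool -> d
  unify b ~ Bool
  unify Int ~ d
_ _ : Int
  unify Int ~ Int

Answer: Bool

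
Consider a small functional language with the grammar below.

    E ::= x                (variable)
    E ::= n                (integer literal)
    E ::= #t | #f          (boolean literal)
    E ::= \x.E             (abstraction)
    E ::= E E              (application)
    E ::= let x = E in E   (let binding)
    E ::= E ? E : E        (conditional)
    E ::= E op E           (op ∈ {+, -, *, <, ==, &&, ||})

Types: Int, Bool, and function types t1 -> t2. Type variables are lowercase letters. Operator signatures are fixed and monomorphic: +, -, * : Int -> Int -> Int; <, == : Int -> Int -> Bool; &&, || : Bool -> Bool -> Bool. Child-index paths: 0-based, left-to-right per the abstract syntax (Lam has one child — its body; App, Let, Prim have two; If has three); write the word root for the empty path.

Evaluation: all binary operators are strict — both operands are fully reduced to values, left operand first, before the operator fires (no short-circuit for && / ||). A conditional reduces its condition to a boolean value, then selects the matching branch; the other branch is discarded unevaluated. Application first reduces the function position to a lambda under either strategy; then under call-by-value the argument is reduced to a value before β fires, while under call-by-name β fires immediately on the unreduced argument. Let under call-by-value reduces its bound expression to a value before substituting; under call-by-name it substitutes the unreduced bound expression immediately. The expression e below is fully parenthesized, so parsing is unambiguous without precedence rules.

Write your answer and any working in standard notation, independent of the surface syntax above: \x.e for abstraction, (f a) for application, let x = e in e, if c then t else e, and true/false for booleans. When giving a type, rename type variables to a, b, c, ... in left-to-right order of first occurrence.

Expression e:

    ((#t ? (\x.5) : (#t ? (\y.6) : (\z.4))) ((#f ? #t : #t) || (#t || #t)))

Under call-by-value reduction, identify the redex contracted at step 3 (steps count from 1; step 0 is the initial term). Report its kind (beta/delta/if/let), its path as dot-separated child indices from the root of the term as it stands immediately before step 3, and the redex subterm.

Answer: delta at 1.1 : (true || true)

Working:
step 0: ((if true then (\x.5) else (if true then (\y.6) else (\z.4))) ((if false then true else true) || (true || true)))
step 1: [if@0] ((\x.5) ((if false then true else true) || (true || true)))
step 2: [if@1.0] ((\x.5) (true || (true || true)))
step 3: [delta@1.1] ((\x.5) (true || true))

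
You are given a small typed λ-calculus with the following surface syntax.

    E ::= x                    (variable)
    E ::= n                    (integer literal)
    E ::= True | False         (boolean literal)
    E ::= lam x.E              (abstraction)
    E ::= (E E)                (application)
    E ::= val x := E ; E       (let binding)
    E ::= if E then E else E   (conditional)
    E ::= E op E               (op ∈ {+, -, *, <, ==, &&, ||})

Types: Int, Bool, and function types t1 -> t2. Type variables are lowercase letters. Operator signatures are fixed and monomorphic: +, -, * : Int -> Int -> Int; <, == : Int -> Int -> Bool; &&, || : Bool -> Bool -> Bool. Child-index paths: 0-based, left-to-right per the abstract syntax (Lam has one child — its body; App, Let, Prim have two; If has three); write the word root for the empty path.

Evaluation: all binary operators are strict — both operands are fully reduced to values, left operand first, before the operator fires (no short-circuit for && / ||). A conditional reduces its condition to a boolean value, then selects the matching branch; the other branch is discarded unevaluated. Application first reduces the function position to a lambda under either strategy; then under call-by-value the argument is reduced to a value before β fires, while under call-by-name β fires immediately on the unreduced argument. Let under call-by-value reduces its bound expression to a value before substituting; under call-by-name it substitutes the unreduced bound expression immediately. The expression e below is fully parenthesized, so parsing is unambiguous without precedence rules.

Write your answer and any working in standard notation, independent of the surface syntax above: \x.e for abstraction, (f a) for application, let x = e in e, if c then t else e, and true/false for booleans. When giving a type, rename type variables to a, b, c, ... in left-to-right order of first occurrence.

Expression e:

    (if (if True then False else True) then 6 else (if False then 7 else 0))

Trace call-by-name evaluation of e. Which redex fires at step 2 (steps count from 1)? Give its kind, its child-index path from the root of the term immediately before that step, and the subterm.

Answer: if at root : (if false then 6 else (if false then 7 else 0))

Derivation:
step 0: (if (if true then false else true) then 6 else (if false then 7 else 0))
step 1: [if@0] (if false then 6 else (if false then 7 else 0))
step 2: [if@root] (if false then 7 else 0)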